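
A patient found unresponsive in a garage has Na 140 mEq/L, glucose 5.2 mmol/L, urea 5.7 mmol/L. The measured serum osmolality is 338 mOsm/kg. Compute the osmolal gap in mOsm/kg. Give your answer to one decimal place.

47.1 mOsm/kg

Calculated osmolality = 2·Na + glucose + urea
= 2·140 + 5.2 + 5.7
= 280 + 5.20 + 5.70
= 290.9 mOsm/kg ≈ 290.9 mOsm/kg
Osmolar gap = measured − calculated = 338 − 290.9 = 47.1 mOsm/kg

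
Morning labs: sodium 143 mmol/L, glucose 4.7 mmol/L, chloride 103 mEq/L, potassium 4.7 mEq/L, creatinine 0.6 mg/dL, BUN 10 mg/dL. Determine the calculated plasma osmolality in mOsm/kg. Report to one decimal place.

Calculated osmolality = 2·Na + glucose + BUN/2.8
= 2·143 + 4.7 + 10/2.8
= 286 + 4.70 + 3.57
= 294.27 mOsm/kg

294.3 mOsm/kg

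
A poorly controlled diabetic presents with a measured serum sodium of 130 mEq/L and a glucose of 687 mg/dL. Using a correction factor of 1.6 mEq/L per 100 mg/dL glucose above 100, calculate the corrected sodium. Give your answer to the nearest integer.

Corrected Na = measured Na + 1.6 · (glucose − 100)/100
= 130 + 1.6 · (687 − 100)/100
= 130 + 9.4
= 139.4 mEq/L

139 mEq/L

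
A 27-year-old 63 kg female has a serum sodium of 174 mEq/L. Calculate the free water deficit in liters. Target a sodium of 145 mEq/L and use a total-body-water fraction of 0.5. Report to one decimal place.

TBW = 0.5 · 63 = 31.5 L
Free water deficit = TBW · (Na/145 − 1)
= 31.5 · (174/145 − 1)
= 31.5 · 0.2
= 6.3 L

6.3 L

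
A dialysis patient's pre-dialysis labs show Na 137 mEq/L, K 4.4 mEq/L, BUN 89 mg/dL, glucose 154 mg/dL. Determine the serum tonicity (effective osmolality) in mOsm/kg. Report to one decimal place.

Effective osmolality excludes urea (freely permeant across cell membranes):
2·Na + glucose/18
= 2·137 + 154/18
= 274 + 8.56
= 282.56 mOsm/kg

282.6 mOsm/kg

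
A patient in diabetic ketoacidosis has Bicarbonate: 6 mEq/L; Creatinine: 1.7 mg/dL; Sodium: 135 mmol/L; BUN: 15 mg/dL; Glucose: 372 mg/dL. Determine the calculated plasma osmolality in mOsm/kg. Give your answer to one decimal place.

Calculated osmolality = 2·Na + glucose/18 + BUN/2.8
= 2·135 + 372/18 + 15/2.8
= 270 + 20.67 + 5.36
= 296.03 mOsm/kg

296.0 mOsm/kg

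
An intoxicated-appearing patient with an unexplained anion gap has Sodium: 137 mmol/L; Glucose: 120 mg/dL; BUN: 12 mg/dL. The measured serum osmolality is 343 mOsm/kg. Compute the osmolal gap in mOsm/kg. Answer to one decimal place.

Calculated osmolality = 2·Na + glucose/18 + BUN/2.8
= 2·137 + 120/18 + 12/2.8
= 274 + 6.67 + 4.29
= 284.96 mOsm/kg ≈ 285.0 mOsm/kg
Osmolar gap = measured − calculated = 343 − 285.0 = 58.0 mOsm/kg

58.0 mOsm/kg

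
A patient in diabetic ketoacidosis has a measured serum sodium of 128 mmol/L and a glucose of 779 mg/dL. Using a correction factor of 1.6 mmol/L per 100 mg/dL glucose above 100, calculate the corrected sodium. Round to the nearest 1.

139 mmol/L

Corrected Na = measured Na + 1.6 · (glucose − 100)/100
= 128 + 1.6 · (779 − 100)/100
= 128 + 10.9
= 138.9 mmol/L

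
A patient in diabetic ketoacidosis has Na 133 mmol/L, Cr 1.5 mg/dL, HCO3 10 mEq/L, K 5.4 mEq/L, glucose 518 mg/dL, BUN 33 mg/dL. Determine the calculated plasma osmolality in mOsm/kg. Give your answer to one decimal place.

306.6 mOsm/kg

Calculated osmolality = 2·Na + glucose/18 + BUN/2.8
= 2·133 + 518/18 + 33/2.8
= 266 + 28.78 + 11.79
= 306.57 mOsm/kg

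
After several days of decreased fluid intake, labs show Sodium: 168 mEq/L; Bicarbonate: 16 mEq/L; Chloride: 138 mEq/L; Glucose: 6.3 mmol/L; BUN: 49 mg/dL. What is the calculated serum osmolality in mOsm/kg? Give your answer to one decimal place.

359.8 mOsm/kg

Calculated osmolality = 2·Na + glucose + BUN/2.8
= 2·168 + 6.3 + 49/2.8
= 336 + 6.30 + 17.50
= 359.8 mOsm/kg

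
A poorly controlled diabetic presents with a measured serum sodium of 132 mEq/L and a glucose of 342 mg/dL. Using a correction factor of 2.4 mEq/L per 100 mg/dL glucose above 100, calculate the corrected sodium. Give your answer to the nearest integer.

138 mEq/L

Corrected Na = measured Na + 2.4 · (glucose − 100)/100
= 132 + 2.4 · (342 − 100)/100
= 132 + 5.8
= 137.8 mEq/L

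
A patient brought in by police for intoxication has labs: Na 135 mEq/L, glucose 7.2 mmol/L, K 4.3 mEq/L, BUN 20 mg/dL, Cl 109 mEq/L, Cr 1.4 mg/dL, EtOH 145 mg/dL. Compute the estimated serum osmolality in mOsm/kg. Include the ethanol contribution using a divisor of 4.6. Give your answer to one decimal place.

315.9 mOsm/kg

Calculated osmolality = 2·Na + glucose + BUN/2.8 + ethanol/4.6
= 2·135 + 7.2 + 20/2.8 + 145/4.6
= 270 + 7.20 + 7.14 + 31.52
= 315.86 mOsm/kg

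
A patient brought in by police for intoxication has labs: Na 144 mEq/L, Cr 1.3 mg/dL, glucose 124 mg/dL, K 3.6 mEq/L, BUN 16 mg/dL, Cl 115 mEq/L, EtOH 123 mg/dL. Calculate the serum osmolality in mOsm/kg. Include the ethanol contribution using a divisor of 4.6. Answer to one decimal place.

Calculated osmolality = 2·Na + glucose/18 + BUN/2.8 + ethanol/4.6
= 2·144 + 124/18 + 16/2.8 + 123/4.6
= 288 + 6.89 + 5.71 + 26.74
= 327.34 mOsm/kg

327.3 mOsm/kg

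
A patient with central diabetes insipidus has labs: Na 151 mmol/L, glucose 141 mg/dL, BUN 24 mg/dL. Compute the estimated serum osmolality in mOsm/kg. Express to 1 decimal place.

Calculated osmolality = 2·Na + glucose/18 + BUN/2.8
= 2·151 + 141/18 + 24/2.8
= 302 + 7.83 + 8.57
= 318.4 mOsm/kg

318.4 mOsm/kg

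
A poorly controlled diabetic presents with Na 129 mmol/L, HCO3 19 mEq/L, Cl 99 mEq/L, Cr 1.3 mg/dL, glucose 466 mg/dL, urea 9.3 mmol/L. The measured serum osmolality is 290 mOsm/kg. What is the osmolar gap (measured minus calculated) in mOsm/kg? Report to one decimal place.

-3.2 mOsm/kg

Calculated osmolality = 2·Na + glucose/18 + urea
= 2·129 + 466/18 + 9.3
= 258 + 25.89 + 9.30
= 293.19 mOsm/kg ≈ 293.2 mOsm/kg
Osmolar gap = measured − calculated = 290 − 293.2 = -3.2 mOsm/kg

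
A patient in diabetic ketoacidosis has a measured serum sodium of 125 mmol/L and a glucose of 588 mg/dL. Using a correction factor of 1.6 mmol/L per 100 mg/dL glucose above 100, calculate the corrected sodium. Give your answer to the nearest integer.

133 mmol/L

Corrected Na = measured Na + 1.6 · (glucose − 100)/100
= 125 + 1.6 · (588 − 100)/100
= 125 + 7.8
= 132.8 mmol/L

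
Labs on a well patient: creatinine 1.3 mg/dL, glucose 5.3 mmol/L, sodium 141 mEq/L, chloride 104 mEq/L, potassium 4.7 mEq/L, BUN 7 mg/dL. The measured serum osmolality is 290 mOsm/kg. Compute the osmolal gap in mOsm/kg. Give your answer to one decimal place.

0.2 mOsm/kg

Calculated osmolality = 2·Na + glucose + BUN/2.8
= 2·141 + 5.3 + 7/2.8
= 282 + 5.30 + 2.50
= 289.8 mOsm/kg ≈ 289.8 mOsm/kg
Osmolar gap = measured − calculated = 290 − 289.8 = 0.2 mOsm/kg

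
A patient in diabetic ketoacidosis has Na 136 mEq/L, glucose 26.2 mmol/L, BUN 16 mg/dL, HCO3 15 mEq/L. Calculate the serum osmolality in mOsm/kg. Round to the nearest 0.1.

Calculated osmolality = 2·Na + glucose + BUN/2.8
= 2·136 + 26.2 + 16/2.8
= 272 + 26.20 + 5.71
= 303.91 mOsm/kg

303.9 mOsm/kg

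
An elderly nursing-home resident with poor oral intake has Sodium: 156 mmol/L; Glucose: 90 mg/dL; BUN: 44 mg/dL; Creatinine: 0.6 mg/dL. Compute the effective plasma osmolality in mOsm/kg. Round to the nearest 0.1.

Effective osmolality excludes urea (freely permeant across cell membranes):
2·Na + glucose/18
= 2·156 + 90/18
= 312 + 5
= 317 mOsm/kg

317.0 mOsm/kg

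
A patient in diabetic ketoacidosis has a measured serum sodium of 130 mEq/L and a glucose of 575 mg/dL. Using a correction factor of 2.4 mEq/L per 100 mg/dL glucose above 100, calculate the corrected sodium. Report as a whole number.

141 mEq/L

Corrected Na = measured Na + 2.4 · (glucose − 100)/100
= 130 + 2.4 · (575 − 100)/100
= 130 + 11.4
= 141.4 mEq/L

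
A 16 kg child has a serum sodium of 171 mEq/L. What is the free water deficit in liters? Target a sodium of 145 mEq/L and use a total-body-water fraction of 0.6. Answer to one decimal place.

TBW = 0.6 · 16 = 9.6 L
Free water deficit = TBW · (Na/145 − 1)
= 9.6 · (171/145 − 1)
= 9.6 · 0.1793
= 1.72 L

1.7 L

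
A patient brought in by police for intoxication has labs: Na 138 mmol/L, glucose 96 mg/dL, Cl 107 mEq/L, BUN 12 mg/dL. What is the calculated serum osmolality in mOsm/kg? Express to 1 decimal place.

Calculated osmolality = 2·Na + glucose/18 + BUN/2.8
= 2·138 + 96/18 + 12/2.8
= 276 + 5.33 + 4.29
= 285.62 mOsm/kg

285.6 mOsm/kg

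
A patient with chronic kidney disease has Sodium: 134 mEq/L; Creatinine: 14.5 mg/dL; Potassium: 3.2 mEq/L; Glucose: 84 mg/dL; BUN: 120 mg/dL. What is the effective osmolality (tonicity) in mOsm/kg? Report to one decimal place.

Effective osmolality excludes urea (freely permeant across cell membranes):
2·Na + glucose/18
= 2·134 + 84/18
= 268 + 4.67
= 272.67 mOsm/kg

272.7 mOsm/kg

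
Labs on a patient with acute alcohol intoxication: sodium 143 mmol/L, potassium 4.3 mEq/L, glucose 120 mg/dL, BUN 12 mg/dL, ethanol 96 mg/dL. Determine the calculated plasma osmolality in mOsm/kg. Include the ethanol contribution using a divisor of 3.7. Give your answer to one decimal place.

322.9 mOsm/kg

Calculated osmolality = 2·Na + glucose/18 + BUN/2.8 + ethanol/3.7
= 2·143 + 120/18 + 12/2.8 + 96/3.7
= 286 + 6.67 + 4.29 + 25.95
= 322.91 mOsm/kg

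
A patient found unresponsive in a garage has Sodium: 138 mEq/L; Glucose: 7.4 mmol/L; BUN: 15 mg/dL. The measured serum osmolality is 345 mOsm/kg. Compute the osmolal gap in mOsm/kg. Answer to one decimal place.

56.2 mOsm/kg

Calculated osmolality = 2·Na + glucose + BUN/2.8
= 2·138 + 7.4 + 15/2.8
= 276 + 7.40 + 5.36
= 288.76 mOsm/kg ≈ 288.8 mOsm/kg
Osmolar gap = measured − calculated = 345 − 288.8 = 56.2 mOsm/kg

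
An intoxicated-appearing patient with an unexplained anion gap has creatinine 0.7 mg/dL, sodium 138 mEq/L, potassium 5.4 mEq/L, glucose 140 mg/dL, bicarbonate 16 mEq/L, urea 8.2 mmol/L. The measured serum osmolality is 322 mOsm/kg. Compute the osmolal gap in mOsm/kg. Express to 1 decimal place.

30.0 mOsm/kg

Calculated osmolality = 2·Na + glucose/18 + urea
= 2·138 + 140/18 + 8.2
= 276 + 7.78 + 8.20
= 291.98 mOsm/kg ≈ 292.0 mOsm/kg
Osmolar gap = measured − calculated = 322 − 292.0 = 30.0 mOsm/kg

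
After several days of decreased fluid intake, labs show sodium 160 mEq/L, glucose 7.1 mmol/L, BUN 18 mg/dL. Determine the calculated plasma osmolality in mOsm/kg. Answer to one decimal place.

Calculated osmolality = 2·Na + glucose + BUN/2.8
= 2·160 + 7.1 + 18/2.8
= 320 + 7.10 + 6.43
= 333.53 mOsm/kg

333.5 mOsm/kg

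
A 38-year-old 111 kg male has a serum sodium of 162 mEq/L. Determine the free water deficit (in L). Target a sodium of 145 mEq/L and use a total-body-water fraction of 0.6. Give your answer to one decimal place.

7.8 L

TBW = 0.6 · 111 = 66.6 L
Free water deficit = TBW · (Na/145 − 1)
= 66.6 · (162/145 − 1)
= 66.6 · 0.1172
= 7.81 L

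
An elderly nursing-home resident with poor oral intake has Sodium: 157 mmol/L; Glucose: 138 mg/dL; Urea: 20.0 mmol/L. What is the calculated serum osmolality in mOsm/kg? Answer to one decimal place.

341.7 mOsm/kg

Calculated osmolality = 2·Na + glucose/18 + urea
= 2·157 + 138/18 + 20
= 314 + 7.67 + 20
= 341.67 mOsm/kg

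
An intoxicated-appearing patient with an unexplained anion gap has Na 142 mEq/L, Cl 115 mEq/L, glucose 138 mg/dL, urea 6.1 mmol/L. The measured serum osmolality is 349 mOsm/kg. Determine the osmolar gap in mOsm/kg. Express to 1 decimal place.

Calculated osmolality = 2·Na + glucose/18 + urea
= 2·142 + 138/18 + 6.1
= 284 + 7.67 + 6.10
= 297.77 mOsm/kg ≈ 297.8 mOsm/kg
Osmolar gap = measured − calculated = 349 − 297.8 = 51.2 mOsm/kg

51.2 mOsm/kg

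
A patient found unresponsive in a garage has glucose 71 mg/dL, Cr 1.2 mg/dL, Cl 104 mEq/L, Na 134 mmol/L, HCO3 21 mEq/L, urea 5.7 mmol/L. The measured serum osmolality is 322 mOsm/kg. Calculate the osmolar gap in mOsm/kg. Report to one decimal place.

44.4 mOsm/kg

Calculated osmolality = 2·Na + glucose/18 + urea
= 2·134 + 71/18 + 5.7
= 268 + 3.94 + 5.70
= 277.64 mOsm/kg ≈ 277.6 mOsm/kg
Osmolar gap = measured − calculated = 322 − 277.6 = 44.4 mOsm/kg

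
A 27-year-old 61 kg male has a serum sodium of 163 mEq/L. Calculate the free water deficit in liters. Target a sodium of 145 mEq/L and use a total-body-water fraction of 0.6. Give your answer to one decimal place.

TBW = 0.6 · 61 = 36.6 L
Free water deficit = TBW · (Na/145 − 1)
= 36.6 · (163/145 − 1)
= 36.6 · 0.1241
= 4.54 L

4.5 L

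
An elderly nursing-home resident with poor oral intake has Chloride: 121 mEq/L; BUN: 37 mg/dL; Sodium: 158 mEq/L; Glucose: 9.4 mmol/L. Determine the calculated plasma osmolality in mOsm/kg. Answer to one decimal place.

Calculated osmolality = 2·Na + glucose + BUN/2.8
= 2·158 + 9.4 + 37/2.8
= 316 + 9.40 + 13.21
= 338.61 mOsm/kg

338.6 mOsm/kg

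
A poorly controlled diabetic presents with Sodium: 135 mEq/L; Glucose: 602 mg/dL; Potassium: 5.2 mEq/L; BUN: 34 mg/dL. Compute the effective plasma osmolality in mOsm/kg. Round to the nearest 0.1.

Effective osmolality excludes urea (freely permeant across cell membranes):
2·Na + glucose/18
= 2·135 + 602/18
= 270 + 33.44
= 303.44 mOsm/kg

303.4 mOsm/kg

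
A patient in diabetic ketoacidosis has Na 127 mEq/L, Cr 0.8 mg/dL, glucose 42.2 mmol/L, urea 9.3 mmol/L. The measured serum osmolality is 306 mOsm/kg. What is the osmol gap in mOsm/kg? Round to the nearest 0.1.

Calculated osmolality = 2·Na + glucose + urea
= 2·127 + 42.2 + 9.3
= 254 + 42.20 + 9.30
= 305.5 mOsm/kg ≈ 305.5 mOsm/kg
Osmolar gap = measured − calculated = 306 − 305.5 = 0.5 mOsm/kg

0.5 mOsm/kg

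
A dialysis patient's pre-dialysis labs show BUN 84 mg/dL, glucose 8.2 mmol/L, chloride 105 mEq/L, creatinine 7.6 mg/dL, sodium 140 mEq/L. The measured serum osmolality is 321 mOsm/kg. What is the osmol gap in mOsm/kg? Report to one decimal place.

Calculated osmolality = 2·Na + glucose + BUN/2.8
= 2·140 + 8.2 + 84/2.8
= 280 + 8.20 + 30
= 318.2 mOsm/kg ≈ 318.2 mOsm/kg
Osmolar gap = measured − calculated = 321 − 318.2 = 2.8 mOsm/kg

2.8 mOsm/kg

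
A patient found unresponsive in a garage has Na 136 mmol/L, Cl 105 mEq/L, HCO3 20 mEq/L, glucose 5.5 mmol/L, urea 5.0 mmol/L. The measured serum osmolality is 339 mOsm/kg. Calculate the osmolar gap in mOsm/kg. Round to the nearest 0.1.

56.5 mOsm/kg

Calculated osmolality = 2·Na + glucose + urea
= 2·136 + 5.5 + 5
= 272 + 5.50 + 5
= 282.5 mOsm/kg ≈ 282.5 mOsm/kg
Osmolar gap = measured − calculated = 339 − 282.5 = 56.5 mOsm/kg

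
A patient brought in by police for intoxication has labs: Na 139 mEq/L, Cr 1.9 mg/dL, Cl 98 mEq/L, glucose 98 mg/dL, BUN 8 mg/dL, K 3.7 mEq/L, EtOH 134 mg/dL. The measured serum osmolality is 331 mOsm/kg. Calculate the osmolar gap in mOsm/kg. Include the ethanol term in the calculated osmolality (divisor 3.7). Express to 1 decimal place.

Calculated osmolality = 2·Na + glucose/18 + BUN/2.8 + ethanol/3.7
= 2·139 + 98/18 + 8/2.8 + 134/3.7
= 278 + 5.44 + 2.86 + 36.22
= 322.52 mOsm/kg ≈ 322.5 mOsm/kg
Osmolar gap = measured − calculated = 331 − 322.5 = 8.5 mOsm/kg

8.5 mOsm/kg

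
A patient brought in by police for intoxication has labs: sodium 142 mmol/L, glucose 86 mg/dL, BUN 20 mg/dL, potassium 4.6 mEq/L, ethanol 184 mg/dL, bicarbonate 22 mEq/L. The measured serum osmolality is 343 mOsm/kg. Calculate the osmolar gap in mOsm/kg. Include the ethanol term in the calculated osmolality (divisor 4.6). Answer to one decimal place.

7.1 mOsm/kg

Calculated osmolality = 2·Na + glucose/18 + BUN/2.8 + ethanol/4.6
= 2·142 + 86/18 + 20/2.8 + 184/4.6
= 284 + 4.78 + 7.14 + 40
= 335.92 mOsm/kg ≈ 335.9 mOsm/kg
Osmolar gap = measured − calculated = 343 − 335.9 = 7.1 mOsm/kg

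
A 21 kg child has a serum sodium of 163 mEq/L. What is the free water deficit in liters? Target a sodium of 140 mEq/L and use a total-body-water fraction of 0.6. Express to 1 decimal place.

2.1 L

TBW = 0.6 · 21 = 12.6 L
Free water deficit = TBW · (Na/140 − 1)
= 12.6 · (163/140 − 1)
= 12.6 · 0.1643
= 2.07 L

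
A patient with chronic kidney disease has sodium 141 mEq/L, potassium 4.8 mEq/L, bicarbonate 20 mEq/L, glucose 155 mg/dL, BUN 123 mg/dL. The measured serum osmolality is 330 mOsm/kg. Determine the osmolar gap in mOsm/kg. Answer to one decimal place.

-4.5 mOsm/kg

Calculated osmolality = 2·Na + glucose/18 + BUN/2.8
= 2·141 + 155/18 + 123/2.8
= 282 + 8.61 + 43.93
= 334.54 mOsm/kg ≈ 334.5 mOsm/kg
Osmolar gap = measured − calculated = 330 − 334.5 = -4.5 mOsm/kg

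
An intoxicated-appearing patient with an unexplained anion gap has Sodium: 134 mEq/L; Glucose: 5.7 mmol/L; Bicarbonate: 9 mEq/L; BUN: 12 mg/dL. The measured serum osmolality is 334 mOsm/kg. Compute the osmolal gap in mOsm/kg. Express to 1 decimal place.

56.0 mOsm/kg

Calculated osmolality = 2·Na + glucose + BUN/2.8
= 2·134 + 5.7 + 12/2.8
= 268 + 5.70 + 4.29
= 277.99 mOsm/kg ≈ 278.0 mOsm/kg
Osmolar gap = measured − calculated = 334 − 278.0 = 56.0 mOsm/kg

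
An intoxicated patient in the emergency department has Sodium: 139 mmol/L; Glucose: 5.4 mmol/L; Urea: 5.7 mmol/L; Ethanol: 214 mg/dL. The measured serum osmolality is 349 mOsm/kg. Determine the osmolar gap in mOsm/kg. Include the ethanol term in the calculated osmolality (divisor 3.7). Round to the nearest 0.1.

Calculated osmolality = 2·Na + glucose + urea + ethanol/3.7
= 2·139 + 5.4 + 5.7 + 214/3.7
= 278 + 5.40 + 5.70 + 57.84
= 346.94 mOsm/kg ≈ 346.9 mOsm/kg
Osmolar gap = measured − calculated = 349 − 346.9 = 2.1 mOsm/kg

2.1 mOsm/kg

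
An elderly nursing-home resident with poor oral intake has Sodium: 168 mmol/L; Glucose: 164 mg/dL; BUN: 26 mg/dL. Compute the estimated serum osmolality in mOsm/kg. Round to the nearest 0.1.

Calculated osmolality = 2·Na + glucose/18 + BUN/2.8
= 2·168 + 164/18 + 26/2.8
= 336 + 9.11 + 9.29
= 354.4 mOsm/kg

354.4 mOsm/kg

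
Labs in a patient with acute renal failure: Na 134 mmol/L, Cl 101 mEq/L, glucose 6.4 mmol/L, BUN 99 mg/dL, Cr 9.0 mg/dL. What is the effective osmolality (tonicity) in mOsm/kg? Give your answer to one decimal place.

Effective osmolality excludes urea (freely permeant across cell membranes):
2·Na + glucose
= 2·134 + 6.4
= 268 + 6.4
= 274.4 mOsm/kg

274.4 mOsm/kg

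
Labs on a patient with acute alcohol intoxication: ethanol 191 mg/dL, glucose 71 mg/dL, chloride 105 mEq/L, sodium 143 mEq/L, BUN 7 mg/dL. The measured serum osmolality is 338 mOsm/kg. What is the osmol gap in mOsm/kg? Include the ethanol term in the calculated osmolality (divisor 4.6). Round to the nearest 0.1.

4.0 mOsm/kg

Calculated osmolality = 2·Na + glucose/18 + BUN/2.8 + ethanol/4.6
= 2·143 + 71/18 + 7/2.8 + 191/4.6
= 286 + 3.94 + 2.50 + 41.52
= 333.96 mOsm/kg ≈ 334.0 mOsm/kg
Osmolar gap = measured − calculated = 338 − 334.0 = 4.0 mOsm/kg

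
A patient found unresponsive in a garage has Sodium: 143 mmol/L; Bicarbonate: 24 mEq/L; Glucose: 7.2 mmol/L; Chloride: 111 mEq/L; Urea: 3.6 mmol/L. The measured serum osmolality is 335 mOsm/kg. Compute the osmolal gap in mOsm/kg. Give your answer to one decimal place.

38.2 mOsm/kg

Calculated osmolality = 2·Na + glucose + urea
= 2·143 + 7.2 + 3.6
= 286 + 7.20 + 3.60
= 296.8 mOsm/kg ≈ 296.8 mOsm/kg
Osmolar gap = measured − calculated = 335 − 296.8 = 38.2 mOsm/kg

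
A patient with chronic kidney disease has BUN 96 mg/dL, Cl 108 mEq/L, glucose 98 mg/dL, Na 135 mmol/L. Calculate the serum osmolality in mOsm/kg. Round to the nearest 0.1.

309.7 mOsm/kg

Calculated osmolality = 2·Na + glucose/18 + BUN/2.8
= 2·135 + 98/18 + 96/2.8
= 270 + 5.44 + 34.29
= 309.73 mOsm/kg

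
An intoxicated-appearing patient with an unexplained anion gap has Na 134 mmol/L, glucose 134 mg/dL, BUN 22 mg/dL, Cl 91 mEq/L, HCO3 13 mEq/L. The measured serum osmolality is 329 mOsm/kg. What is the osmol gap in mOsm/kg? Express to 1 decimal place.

Calculated osmolality = 2·Na + glucose/18 + BUN/2.8
= 2·134 + 134/18 + 22/2.8
= 268 + 7.44 + 7.86
= 283.3 mOsm/kg ≈ 283.3 mOsm/kg
Osmolar gap = measured − calculated = 329 − 283.3 = 45.7 mOsm/kg

45.7 mOsm/kg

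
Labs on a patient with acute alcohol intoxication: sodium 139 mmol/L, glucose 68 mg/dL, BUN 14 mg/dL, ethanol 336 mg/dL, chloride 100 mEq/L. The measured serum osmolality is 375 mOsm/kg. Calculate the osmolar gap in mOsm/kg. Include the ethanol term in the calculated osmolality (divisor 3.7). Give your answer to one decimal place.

-2.6 mOsm/kg

Calculated osmolality = 2·Na + glucose/18 + BUN/2.8 + ethanol/3.7
= 2·139 + 68/18 + 14/2.8 + 336/3.7
= 278 + 3.78 + 5 + 90.81
= 377.59 mOsm/kg ≈ 377.6 mOsm/kg
Osmolar gap = measured − calculated = 375 − 377.6 = -2.6 mOsm/kg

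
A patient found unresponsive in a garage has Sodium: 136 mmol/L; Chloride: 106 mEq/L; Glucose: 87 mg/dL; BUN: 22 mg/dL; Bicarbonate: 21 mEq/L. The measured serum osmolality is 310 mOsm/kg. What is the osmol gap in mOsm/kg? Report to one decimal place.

25.3 mOsm/kg

Calculated osmolality = 2·Na + glucose/18 + BUN/2.8
= 2·136 + 87/18 + 22/2.8
= 272 + 4.83 + 7.86
= 284.69 mOsm/kg ≈ 284.7 mOsm/kg
Osmolar gap = measured − calculated = 310 − 284.7 = 25.3 mOsm/kg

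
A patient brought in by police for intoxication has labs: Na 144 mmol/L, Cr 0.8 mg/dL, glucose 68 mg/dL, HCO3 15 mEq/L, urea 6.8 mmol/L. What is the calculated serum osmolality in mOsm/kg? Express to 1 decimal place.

Calculated osmolality = 2·Na + glucose/18 + urea
= 2·144 + 68/18 + 6.8
= 288 + 3.78 + 6.80
= 298.58 mOsm/kg

298.6 mOsm/kg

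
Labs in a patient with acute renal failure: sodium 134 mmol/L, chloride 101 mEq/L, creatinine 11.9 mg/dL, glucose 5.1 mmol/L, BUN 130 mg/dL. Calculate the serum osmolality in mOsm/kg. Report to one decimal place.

Calculated osmolality = 2·Na + glucose + BUN/2.8
= 2·134 + 5.1 + 130/2.8
= 268 + 5.10 + 46.43
= 319.53 mOsm/kg

319.5 mOsm/kg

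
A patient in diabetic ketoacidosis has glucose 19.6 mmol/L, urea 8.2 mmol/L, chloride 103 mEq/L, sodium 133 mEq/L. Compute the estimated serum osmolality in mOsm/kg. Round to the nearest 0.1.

293.8 mOsm/kg

Calculated osmolality = 2·Na + glucose + urea
= 2·133 + 19.6 + 8.2
= 266 + 19.60 + 8.20
= 293.8 mOsm/kg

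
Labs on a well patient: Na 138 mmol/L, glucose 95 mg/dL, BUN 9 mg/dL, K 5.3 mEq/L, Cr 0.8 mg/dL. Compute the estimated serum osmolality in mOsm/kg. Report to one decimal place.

Calculated osmolality = 2·Na + glucose/18 + BUN/2.8
= 2·138 + 95/18 + 9/2.8
= 276 + 5.28 + 3.21
= 284.49 mOsm/kg

284.5 mOsm/kg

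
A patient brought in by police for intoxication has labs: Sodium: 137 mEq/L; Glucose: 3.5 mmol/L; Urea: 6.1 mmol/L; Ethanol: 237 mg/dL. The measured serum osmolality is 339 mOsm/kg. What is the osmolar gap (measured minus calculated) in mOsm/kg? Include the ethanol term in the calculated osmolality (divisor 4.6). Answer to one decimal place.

Calculated osmolality = 2·Na + glucose + urea + ethanol/4.6
= 2·137 + 3.5 + 6.1 + 237/4.6
= 274 + 3.50 + 6.10 + 51.52
= 335.12 mOsm/kg ≈ 335.1 mOsm/kg
Osmolar gap = measured − calculated = 339 − 335.1 = 3.9 mOsm/kg

3.9 mOsm/kg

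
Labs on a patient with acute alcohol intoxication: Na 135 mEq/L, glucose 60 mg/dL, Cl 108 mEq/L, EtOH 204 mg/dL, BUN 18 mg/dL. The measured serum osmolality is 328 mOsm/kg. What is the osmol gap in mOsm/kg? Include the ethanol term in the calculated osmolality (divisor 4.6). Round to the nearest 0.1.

3.9 mOsm/kg

Calculated osmolality = 2·Na + glucose/18 + BUN/2.8 + ethanol/4.6
= 2·135 + 60/18 + 18/2.8 + 204/4.6
= 270 + 3.33 + 6.43 + 44.35
= 324.11 mOsm/kg ≈ 324.1 mOsm/kg
Osmolar gap = measured − calculated = 328 − 324.1 = 3.9 mOsm/kg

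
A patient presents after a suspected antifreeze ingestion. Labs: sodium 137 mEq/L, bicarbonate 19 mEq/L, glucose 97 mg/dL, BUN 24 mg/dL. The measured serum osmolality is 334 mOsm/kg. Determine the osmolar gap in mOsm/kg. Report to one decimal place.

Calculated osmolality = 2·Na + glucose/18 + BUN/2.8
= 2·137 + 97/18 + 24/2.8
= 274 + 5.39 + 8.57
= 287.96 mOsm/kg ≈ 288.0 mOsm/kg
Osmolar gap = measured − calculated = 334 − 288.0 = 46.0 mOsm/kg

46.0 mOsm/kg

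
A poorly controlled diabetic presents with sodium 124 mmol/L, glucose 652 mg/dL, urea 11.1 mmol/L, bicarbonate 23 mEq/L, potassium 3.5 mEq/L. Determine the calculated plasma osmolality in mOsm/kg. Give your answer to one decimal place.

295.3 mOsm/kg

Calculated osmolality = 2·Na + glucose/18 + urea
= 2·124 + 652/18 + 11.1
= 248 + 36.22 + 11.10
= 295.32 mOsm/kg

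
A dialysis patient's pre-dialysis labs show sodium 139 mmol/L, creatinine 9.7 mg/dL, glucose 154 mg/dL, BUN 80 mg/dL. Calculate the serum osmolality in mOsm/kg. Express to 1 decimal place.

315.1 mOsm/kg

Calculated osmolality = 2·Na + glucose/18 + BUN/2.8
= 2·139 + 154/18 + 80/2.8
= 278 + 8.56 + 28.57
= 315.13 mOsm/kg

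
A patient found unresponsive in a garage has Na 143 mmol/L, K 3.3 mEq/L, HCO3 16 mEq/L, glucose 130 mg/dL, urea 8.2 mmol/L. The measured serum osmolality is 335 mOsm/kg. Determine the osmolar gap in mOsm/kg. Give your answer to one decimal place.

Calculated osmolality = 2·Na + glucose/18 + urea
= 2·143 + 130/18 + 8.2
= 286 + 7.22 + 8.20
= 301.42 mOsm/kg ≈ 301.4 mOsm/kg
Osmolar gap = measured − calculated = 335 − 301.4 = 33.6 mOsm/kg

33.6 mOsm/kg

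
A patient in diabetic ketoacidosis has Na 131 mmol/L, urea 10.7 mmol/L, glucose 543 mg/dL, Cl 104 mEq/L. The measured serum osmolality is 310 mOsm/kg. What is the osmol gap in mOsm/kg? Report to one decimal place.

7.1 mOsm/kg

Calculated osmolality = 2·Na + glucose/18 + urea
= 2·131 + 543/18 + 10.7
= 262 + 30.17 + 10.70
= 302.87 mOsm/kg ≈ 302.9 mOsm/kg
Osmolar gap = measured − calculated = 310 − 302.9 = 7.1 mOsm/kg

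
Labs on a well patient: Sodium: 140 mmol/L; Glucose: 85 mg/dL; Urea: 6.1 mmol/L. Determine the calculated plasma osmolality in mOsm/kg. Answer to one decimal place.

290.8 mOsm/kg

Calculated osmolality = 2·Na + glucose/18 + urea
= 2·140 + 85/18 + 6.1
= 280 + 4.72 + 6.10
= 290.82 mOsm/kg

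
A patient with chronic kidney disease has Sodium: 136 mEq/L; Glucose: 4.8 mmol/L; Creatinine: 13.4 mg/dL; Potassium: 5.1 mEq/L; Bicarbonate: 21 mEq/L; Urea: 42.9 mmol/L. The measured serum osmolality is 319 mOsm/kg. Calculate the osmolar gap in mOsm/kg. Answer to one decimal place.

-0.7 mOsm/kg

Calculated osmolality = 2·Na + glucose + urea
= 2·136 + 4.8 + 42.9
= 272 + 4.80 + 42.90
= 319.7 mOsm/kg ≈ 319.7 mOsm/kg
Osmolar gap = measured − calculated = 319 − 319.7 = -0.7 mOsm/kg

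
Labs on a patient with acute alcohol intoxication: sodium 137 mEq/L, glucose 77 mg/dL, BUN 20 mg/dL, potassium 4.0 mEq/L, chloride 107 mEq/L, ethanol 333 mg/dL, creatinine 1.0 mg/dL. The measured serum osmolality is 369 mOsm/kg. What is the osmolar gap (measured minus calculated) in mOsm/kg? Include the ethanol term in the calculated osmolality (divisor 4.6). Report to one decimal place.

11.2 mOsm/kg

Calculated osmolality = 2·Na + glucose/18 + BUN/2.8 + ethanol/4.6
= 2·137 + 77/18 + 20/2.8 + 333/4.6
= 274 + 4.28 + 7.14 + 72.39
= 357.81 mOsm/kg ≈ 357.8 mOsm/kg
Osmolar gap = measured − calculated = 369 − 357.8 = 11.2 mOsm/kg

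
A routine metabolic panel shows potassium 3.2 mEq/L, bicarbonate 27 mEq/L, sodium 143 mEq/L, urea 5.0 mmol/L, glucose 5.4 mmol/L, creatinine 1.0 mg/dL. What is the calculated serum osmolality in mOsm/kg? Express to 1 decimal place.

296.4 mOsm/kg

Calculated osmolality = 2·Na + glucose + urea
= 2·143 + 5.4 + 5
= 286 + 5.40 + 5
= 296.4 mOsm/kg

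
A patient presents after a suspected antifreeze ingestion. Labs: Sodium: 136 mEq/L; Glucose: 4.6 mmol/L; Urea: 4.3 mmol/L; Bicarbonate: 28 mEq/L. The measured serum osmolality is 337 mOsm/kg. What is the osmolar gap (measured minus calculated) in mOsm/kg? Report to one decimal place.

Calculated osmolality = 2·Na + glucose + urea
= 2·136 + 4.6 + 4.3
= 272 + 4.60 + 4.30
= 280.9 mOsm/kg ≈ 280.9 mOsm/kg
Osmolar gap = measured − calculated = 337 − 280.9 = 56.1 mOsm/kg

56.1 mOsm/kg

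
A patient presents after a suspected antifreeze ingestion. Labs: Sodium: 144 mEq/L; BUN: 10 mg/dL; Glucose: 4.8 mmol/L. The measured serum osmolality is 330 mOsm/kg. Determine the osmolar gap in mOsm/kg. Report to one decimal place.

Calculated osmolality = 2·Na + glucose + BUN/2.8
= 2·144 + 4.8 + 10/2.8
= 288 + 4.80 + 3.57
= 296.37 mOsm/kg ≈ 296.4 mOsm/kg
Osmolar gap = measured − calculated = 330 − 296.4 = 33.6 mOsm/kg

33.6 mOsm/kg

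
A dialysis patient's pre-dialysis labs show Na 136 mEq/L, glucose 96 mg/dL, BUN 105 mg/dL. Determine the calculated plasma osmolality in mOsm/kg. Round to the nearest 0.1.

Calculated osmolality = 2·Na + glucose/18 + BUN/2.8
= 2·136 + 96/18 + 105/2.8
= 272 + 5.33 + 37.50
= 314.83 mOsm/kg

314.8 mOsm/kg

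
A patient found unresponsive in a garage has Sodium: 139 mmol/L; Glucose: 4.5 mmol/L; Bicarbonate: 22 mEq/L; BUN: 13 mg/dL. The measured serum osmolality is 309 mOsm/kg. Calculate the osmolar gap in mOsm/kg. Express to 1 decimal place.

Calculated osmolality = 2·Na + glucose + BUN/2.8
= 2·139 + 4.5 + 13/2.8
= 278 + 4.50 + 4.64
= 287.14 mOsm/kg ≈ 287.1 mOsm/kg
Osmolar gap = measured − calculated = 309 − 287.1 = 21.9 mOsm/kg

21.9 mOsm/kg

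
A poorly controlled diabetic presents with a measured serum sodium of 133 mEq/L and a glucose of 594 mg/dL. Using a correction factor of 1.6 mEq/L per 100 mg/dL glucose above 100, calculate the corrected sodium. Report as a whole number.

141 mEq/L

Corrected Na = measured Na + 1.6 · (glucose − 100)/100
= 133 + 1.6 · (594 − 100)/100
= 133 + 7.9
= 140.9 mEq/L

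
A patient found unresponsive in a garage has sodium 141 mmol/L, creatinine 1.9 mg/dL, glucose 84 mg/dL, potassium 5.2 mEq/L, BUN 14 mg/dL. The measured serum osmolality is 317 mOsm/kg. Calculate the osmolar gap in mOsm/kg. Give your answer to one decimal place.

25.3 mOsm/kg

Calculated osmolality = 2·Na + glucose/18 + BUN/2.8
= 2·141 + 84/18 + 14/2.8
= 282 + 4.67 + 5
= 291.67 mOsm/kg ≈ 291.7 mOsm/kg
Osmolar gap = measured − calculated = 317 − 291.7 = 25.3 mOsm/kg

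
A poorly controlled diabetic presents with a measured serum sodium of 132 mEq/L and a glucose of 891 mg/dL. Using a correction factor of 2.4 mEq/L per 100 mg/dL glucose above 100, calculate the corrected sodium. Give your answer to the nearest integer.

Corrected Na = measured Na + 2.4 · (glucose − 100)/100
= 132 + 2.4 · (891 − 100)/100
= 132 + 19
= 151 mEq/L

151 mEq/L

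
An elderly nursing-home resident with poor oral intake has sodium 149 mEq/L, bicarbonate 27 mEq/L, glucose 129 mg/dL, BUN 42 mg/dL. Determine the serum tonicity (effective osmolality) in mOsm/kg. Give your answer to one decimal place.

Effective osmolality excludes urea (freely permeant across cell membranes):
2·Na + glucose/18
= 2·149 + 129/18
= 298 + 7.17
= 305.17 mOsm/kg

305.2 mOsm/kg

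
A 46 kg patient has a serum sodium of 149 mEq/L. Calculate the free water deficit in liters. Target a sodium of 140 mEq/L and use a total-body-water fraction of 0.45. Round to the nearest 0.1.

1.3 L

TBW = 0.45 · 46 = 20.7 L
Free water deficit = TBW · (Na/140 − 1)
= 20.7 · (149/140 − 1)
= 20.7 · 0.0643
= 1.33 L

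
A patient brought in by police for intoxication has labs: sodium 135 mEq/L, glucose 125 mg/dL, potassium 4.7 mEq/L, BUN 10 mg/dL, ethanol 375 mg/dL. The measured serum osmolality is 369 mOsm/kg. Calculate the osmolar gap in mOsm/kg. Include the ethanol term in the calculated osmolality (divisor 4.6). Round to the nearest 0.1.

Calculated osmolality = 2·Na + glucose/18 + BUN/2.8 + ethanol/4.6
= 2·135 + 125/18 + 10/2.8 + 375/4.6
= 270 + 6.94 + 3.57 + 81.52
= 362.03 mOsm/kg ≈ 362.0 mOsm/kg
Osmolar gap = measured − calculated = 369 − 362.0 = 7.0 mOsm/kg

7.0 mOsm/kg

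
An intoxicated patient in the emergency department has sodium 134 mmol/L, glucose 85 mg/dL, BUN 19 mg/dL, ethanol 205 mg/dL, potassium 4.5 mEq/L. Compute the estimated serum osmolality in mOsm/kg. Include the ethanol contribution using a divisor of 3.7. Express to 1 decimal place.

Calculated osmolality = 2·Na + glucose/18 + BUN/2.8 + ethanol/3.7
= 2·134 + 85/18 + 19/2.8 + 205/3.7
= 268 + 4.72 + 6.79 + 55.41
= 334.92 mOsm/kg

334.9 mOsm/kg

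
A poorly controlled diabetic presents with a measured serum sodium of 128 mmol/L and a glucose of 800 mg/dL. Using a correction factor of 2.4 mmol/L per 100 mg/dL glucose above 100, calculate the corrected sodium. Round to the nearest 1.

Corrected Na = measured Na + 2.4 · (glucose − 100)/100
= 128 + 2.4 · (800 − 100)/100
= 128 + 16.8
= 144.8 mmol/L

145 mmol/L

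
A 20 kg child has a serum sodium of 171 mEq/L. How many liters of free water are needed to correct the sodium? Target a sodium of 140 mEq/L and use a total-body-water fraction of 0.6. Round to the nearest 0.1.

TBW = 0.6 · 20 = 12 L
Free water deficit = TBW · (Na/140 − 1)
= 12 · (171/140 − 1)
= 12 · 0.2214
= 2.66 L

2.7 L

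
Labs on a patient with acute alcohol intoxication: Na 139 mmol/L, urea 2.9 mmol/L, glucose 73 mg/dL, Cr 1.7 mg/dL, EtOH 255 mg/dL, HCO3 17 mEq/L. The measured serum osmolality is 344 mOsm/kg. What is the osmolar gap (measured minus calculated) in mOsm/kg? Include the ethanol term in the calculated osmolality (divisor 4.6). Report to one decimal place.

Calculated osmolality = 2·Na + glucose/18 + urea + ethanol/4.6
= 2·139 + 73/18 + 2.9 + 255/4.6
= 278 + 4.06 + 2.90 + 55.43
= 340.39 mOsm/kg ≈ 340.4 mOsm/kg
Osmolar gap = measured − calculated = 344 − 340.4 = 3.6 mOsm/kg

3.6 mOsm/kg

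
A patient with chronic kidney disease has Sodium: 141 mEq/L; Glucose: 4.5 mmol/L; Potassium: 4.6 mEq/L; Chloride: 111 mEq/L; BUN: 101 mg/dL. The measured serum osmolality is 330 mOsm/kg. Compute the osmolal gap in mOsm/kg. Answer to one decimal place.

Calculated osmolality = 2·Na + glucose + BUN/2.8
= 2·141 + 4.5 + 101/2.8
= 282 + 4.50 + 36.07
= 322.57 mOsm/kg ≈ 322.6 mOsm/kg
Osmolar gap = measured − calculated = 330 − 322.6 = 7.4 mOsm/kg

7.4 mOsm/kg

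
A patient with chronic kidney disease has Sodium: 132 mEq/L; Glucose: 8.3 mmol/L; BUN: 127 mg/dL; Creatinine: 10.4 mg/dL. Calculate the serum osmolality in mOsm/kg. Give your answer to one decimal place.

317.7 mOsm/kg

Calculated osmolality = 2·Na + glucose + BUN/2.8
= 2·132 + 8.3 + 127/2.8
= 264 + 8.30 + 45.36
= 317.66 mOsm/kg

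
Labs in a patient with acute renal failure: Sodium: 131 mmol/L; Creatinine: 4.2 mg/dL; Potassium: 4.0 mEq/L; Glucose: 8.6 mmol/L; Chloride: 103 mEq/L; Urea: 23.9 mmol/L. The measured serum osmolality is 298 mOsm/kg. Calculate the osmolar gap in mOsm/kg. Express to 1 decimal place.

3.5 mOsm/kg

Calculated osmolality = 2·Na + glucose + urea
= 2·131 + 8.6 + 23.9
= 262 + 8.60 + 23.90
= 294.5 mOsm/kg ≈ 294.5 mOsm/kg
Osmolar gap = measured − calculated = 298 − 294.5 = 3.5 mOsm/kg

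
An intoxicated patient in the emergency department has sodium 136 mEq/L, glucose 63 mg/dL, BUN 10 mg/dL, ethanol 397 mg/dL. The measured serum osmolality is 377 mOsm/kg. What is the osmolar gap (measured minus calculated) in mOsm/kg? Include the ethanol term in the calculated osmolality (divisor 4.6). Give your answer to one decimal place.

Calculated osmolality = 2·Na + glucose/18 + BUN/2.8 + ethanol/4.6
= 2·136 + 63/18 + 10/2.8 + 397/4.6
= 272 + 3.50 + 3.57 + 86.30
= 365.37 mOsm/kg ≈ 365.4 mOsm/kg
Osmolar gap = measured − calculated = 377 − 365.4 = 11.6 mOsm/kg

11.6 mOsm/kg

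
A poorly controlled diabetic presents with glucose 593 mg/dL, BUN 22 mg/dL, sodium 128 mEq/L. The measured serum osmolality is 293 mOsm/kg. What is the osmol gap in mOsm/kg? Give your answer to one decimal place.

-3.8 mOsm/kg

Calculated osmolality = 2·Na + glucose/18 + BUN/2.8
= 2·128 + 593/18 + 22/2.8
= 256 + 32.94 + 7.86
= 296.8 mOsm/kg ≈ 296.8 mOsm/kg
Osmolar gap = measured − calculated = 293 − 296.8 = -3.8 mOsm/kg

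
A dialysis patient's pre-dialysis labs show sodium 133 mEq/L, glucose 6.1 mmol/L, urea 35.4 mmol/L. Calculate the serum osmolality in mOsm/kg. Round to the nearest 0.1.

307.5 mOsm/kg

Calculated osmolality = 2·Na + glucose + urea
= 2·133 + 6.1 + 35.4
= 266 + 6.10 + 35.40
= 307.5 mOsm/kg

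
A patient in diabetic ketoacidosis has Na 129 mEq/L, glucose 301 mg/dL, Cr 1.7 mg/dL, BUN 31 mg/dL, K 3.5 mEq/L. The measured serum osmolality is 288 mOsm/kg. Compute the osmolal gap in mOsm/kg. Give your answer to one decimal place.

Calculated osmolality = 2·Na + glucose/18 + BUN/2.8
= 2·129 + 301/18 + 31/2.8
= 258 + 16.72 + 11.07
= 285.79 mOsm/kg ≈ 285.8 mOsm/kg
Osmolar gap = measured − calculated = 288 − 285.8 = 2.2 mOsm/kg

2.2 mOsm/kg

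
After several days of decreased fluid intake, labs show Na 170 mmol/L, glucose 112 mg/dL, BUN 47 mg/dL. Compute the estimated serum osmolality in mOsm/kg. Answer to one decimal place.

363.0 mOsm/kg

Calculated osmolality = 2·Na + glucose/18 + BUN/2.8
= 2·170 + 112/18 + 47/2.8
= 340 + 6.22 + 16.79
= 363.01 mOsm/kg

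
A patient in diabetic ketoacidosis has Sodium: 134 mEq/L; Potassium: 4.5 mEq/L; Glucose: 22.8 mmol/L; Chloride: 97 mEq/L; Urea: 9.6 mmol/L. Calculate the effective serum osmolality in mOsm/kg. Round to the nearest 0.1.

Effective osmolality excludes urea (freely permeant across cell membranes):
2·Na + glucose
= 2·134 + 22.8
= 268 + 22.8
= 290.8 mOsm/kg

290.8 mOsm/kg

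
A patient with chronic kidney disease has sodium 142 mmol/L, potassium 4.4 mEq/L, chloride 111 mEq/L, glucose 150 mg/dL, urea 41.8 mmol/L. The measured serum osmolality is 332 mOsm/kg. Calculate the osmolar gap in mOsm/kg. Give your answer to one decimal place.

-2.1 mOsm/kg

Calculated osmolality = 2·Na + glucose/18 + urea
= 2·142 + 150/18 + 41.8
= 284 + 8.33 + 41.80
= 334.13 mOsm/kg ≈ 334.1 mOsm/kg
Osmolar gap = measured − calculated = 332 − 334.1 = -2.1 mOsm/kg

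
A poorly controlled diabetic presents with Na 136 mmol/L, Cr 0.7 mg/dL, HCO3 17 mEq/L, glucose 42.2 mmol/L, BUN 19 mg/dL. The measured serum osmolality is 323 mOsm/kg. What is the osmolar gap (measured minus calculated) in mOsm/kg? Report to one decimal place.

Calculated osmolality = 2·Na + glucose + BUN/2.8
= 2·136 + 42.2 + 19/2.8
= 272 + 42.20 + 6.79
= 320.99 mOsm/kg ≈ 321.0 mOsm/kg
Osmolar gap = measured − calculated = 323 − 321.0 = 2.0 mOsm/kg

2.0 mOsm/kg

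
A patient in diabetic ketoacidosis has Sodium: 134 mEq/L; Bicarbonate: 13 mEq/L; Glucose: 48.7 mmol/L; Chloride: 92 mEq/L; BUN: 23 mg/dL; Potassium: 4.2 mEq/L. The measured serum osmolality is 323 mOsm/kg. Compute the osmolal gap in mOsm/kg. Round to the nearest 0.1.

Calculated osmolality = 2·Na + glucose + BUN/2.8
= 2·134 + 48.7 + 23/2.8
= 268 + 48.70 + 8.21
= 324.91 mOsm/kg ≈ 324.9 mOsm/kg
Osmolar gap = measured − calculated = 323 − 324.9 = -1.9 mOsm/kg

-1.9 mOsm/kg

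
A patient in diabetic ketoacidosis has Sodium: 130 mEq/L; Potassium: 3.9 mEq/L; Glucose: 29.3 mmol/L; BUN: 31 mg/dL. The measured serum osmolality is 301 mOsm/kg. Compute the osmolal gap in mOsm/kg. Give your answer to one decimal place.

Calculated osmolality = 2·Na + glucose + BUN/2.8
= 2·130 + 29.3 + 31/2.8
= 260 + 29.30 + 11.07
= 300.37 mOsm/kg ≈ 300.4 mOsm/kg
Osmolar gap = measured − calculated = 301 − 300.4 = 0.6 mOsm/kg

0.6 mOsm/kg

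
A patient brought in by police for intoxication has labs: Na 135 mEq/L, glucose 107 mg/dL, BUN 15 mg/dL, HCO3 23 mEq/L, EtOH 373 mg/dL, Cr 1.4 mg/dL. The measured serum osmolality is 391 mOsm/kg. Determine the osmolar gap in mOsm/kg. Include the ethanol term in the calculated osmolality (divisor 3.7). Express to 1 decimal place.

8.9 mOsm/kg

Calculated osmolality = 2·Na + glucose/18 + BUN/2.8 + ethanol/3.7
= 2·135 + 107/18 + 15/2.8 + 373/3.7
= 270 + 5.94 + 5.36 + 100.81
= 382.11 mOsm/kg ≈ 382.1 mOsm/kg
Osmolar gap = measured − calculated = 391 − 382.1 = 8.9 mOsm/kg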